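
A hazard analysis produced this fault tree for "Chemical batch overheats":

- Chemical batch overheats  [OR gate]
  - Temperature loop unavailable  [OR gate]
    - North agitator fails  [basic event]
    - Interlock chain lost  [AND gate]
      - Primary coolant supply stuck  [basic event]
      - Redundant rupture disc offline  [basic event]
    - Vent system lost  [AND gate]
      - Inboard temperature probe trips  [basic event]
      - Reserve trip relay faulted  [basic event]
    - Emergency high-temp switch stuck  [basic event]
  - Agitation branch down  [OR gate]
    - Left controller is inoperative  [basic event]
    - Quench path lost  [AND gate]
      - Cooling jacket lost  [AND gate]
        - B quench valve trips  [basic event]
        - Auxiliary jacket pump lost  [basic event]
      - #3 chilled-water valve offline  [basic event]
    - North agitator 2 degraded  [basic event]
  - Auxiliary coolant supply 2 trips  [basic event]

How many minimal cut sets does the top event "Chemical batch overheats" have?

Interlock chain lost [AND]: one cut set from each child combined → 1 × 1 = 1 cut set(s).
Vent system lost [AND]: one cut set from each child combined → 1 × 1 = 1 cut set(s).
Temperature loop unavailable [OR]: union of children's cut sets → 4 cut set(s).
Cooling jacket lost [AND]: one cut set from each child combined → 1 × 1 = 1 cut set(s).
Quench path lost [AND]: one cut set from each child combined → 1 × 1 = 1 cut set(s).
Agitation branch down [OR]: union of children's cut sets → 3 cut set(s).
Chemical batch overheats [OR]: union of children's cut sets → 8 cut set(s).
Minimal cut sets: {North agitator fails}; {Primary coolant supply stuck, Redundant rupture disc offline}; {Inboard temperature probe trips, Reserve trip relay faulted}; {Emergency high-temp switch stuck}; {Left controller is inoperative}; {#3 chilled-water valve offline, Auxiliary jacket pump lost, B quench valve trips}; {North agitator 2 degraded}; {Auxiliary coolant supply 2 trips}.

8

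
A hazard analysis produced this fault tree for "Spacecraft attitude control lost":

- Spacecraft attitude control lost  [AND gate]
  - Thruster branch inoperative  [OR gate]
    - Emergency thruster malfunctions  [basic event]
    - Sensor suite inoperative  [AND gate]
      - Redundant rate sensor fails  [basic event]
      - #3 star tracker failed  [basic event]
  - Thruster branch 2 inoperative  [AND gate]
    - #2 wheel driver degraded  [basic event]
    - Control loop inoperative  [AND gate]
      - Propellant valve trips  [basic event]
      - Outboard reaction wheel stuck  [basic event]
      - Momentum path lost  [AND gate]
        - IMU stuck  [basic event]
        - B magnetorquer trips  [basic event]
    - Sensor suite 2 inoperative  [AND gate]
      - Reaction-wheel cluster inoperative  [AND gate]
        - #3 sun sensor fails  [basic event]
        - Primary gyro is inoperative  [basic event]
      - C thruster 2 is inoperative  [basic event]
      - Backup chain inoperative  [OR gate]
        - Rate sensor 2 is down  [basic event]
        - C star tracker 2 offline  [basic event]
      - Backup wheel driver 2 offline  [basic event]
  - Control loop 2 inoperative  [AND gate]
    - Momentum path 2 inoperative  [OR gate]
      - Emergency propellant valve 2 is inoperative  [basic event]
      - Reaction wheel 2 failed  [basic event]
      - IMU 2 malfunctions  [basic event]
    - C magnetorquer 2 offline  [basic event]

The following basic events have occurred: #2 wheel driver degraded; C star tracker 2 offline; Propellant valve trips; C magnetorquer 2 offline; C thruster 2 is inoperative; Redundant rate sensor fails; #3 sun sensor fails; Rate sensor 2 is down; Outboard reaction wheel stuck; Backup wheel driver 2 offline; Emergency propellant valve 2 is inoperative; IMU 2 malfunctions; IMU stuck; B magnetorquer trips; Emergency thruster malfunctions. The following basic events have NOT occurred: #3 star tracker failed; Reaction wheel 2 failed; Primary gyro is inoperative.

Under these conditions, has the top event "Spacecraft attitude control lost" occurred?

Sensor suite inoperative [AND]: Redundant rate sensor fails=occurs, #3 star tracker failed=not → not all inputs occur → does not occur.
Thruster branch inoperative [OR]: Emergency thruster malfunctions=occurs, Sensor suite inoperative=not → at least one input occurs → occurs.
Momentum path lost [AND]: IMU stuck=occurs, B magnetorquer trips=occurs → all inputs occur → occurs.
Control loop inoperative [AND]: Propellant valve trips=occurs, Outboard reaction wheel stuck=occurs, Momentum path lost=occurs → all inputs occur → occurs.
Reaction-wheel cluster inoperative [AND]: #3 sun sensor fails=occurs, Primary gyro is inoperative=not → not all inputs occur → does not occur.
Backup chain inoperative [OR]: Rate sensor 2 is down=occurs, C star tracker 2 offline=occurs → at least one input occurs → occurs.
Sensor suite 2 inoperative [AND]: Reaction-wheel cluster inoperative=not, C thruster 2 is inoperative=occurs, Backup chain inoperative=occurs, Backup wheel driver 2 offline=occurs → not all inputs occur → does not occur.
Thruster branch 2 inoperative [AND]: #2 wheel driver degraded=occurs, Control loop inoperative=occurs, Sensor suite 2 inoperative=not → not all inputs occur → does not occur.
Momentum path 2 inoperative [OR]: Emergency propellant valve 2 is inoperative=occurs, Reaction wheel 2 failed=not, IMU 2 malfunctions=occurs → at least one input occurs → occurs.
Control loop 2 inoperative [AND]: Momentum path 2 inoperative=occurs, C magnetorquer 2 offline=occurs → all inputs occur → occurs.
Spacecraft attitude control lost [AND]: Thruster branch inoperative=occurs, Thruster branch 2 inoperative=not, Control loop 2 inoperative=occurs → not all inputs occur → does not occur.

No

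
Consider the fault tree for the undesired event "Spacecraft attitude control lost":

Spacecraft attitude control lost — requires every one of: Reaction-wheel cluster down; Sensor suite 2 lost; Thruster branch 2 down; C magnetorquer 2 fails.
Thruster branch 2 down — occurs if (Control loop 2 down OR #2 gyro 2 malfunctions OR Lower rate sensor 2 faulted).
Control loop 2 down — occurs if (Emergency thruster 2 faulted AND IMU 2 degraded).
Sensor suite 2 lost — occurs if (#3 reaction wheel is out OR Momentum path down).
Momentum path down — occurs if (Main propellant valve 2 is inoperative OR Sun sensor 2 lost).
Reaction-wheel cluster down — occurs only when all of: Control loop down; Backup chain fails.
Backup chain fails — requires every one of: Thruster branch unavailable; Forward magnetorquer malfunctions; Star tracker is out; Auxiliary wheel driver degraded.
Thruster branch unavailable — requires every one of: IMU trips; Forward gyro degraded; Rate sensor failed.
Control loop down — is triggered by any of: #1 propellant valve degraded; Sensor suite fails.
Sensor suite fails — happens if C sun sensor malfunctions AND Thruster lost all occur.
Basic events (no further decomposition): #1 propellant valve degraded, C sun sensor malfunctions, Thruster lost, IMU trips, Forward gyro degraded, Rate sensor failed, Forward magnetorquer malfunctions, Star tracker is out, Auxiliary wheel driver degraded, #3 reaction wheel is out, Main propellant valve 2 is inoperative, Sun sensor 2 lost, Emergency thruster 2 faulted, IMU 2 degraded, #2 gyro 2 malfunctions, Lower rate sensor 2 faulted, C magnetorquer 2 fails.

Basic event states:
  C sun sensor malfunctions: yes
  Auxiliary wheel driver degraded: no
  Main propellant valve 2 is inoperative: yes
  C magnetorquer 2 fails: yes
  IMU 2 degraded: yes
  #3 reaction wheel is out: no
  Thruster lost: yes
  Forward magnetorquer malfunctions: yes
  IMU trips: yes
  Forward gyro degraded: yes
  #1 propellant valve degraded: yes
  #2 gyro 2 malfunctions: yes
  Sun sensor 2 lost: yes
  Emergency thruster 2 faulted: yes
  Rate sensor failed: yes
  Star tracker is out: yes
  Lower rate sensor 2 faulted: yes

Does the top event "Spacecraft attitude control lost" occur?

Sensor suite fails [AND]: C sun sensor malfunctions=occurs, Thruster lost=occurs → all inputs occur → occurs.
Control loop down [OR]: #1 propellant valve degraded=occurs, Sensor suite fails=occurs → at least one input occurs → occurs.
Thruster branch unavailable [AND]: IMU trips=occurs, Forward gyro degraded=occurs, Rate sensor failed=occurs → all inputs occur → occurs.
Backup chain fails [AND]: Thruster branch unavailable=occurs, Forward magnetorquer malfunctions=occurs, Star tracker is out=occurs, Auxiliary wheel driver degraded=not → not all inputs occur → does not occur.
Reaction-wheel cluster down [AND]: Control loop down=occurs, Backup chain fails=not → not all inputs occur → does not occur.
Momentum path down [OR]: Main propellant valve 2 is inoperative=occurs, Sun sensor 2 lost=occurs → at least one input occurs → occurs.
Sensor suite 2 lost [OR]: #3 reaction wheel is out=not, Momentum path down=occurs → at least one input occurs → occurs.
Control loop 2 down [AND]: Emergency thruster 2 faulted=occurs, IMU 2 degraded=occurs → all inputs occur → occurs.
Thruster branch 2 down [OR]: Control loop 2 down=occurs, #2 gyro 2 malfunctions=occurs, Lower rate sensor 2 faulted=occurs → at least one input occurs → occurs.
Spacecraft attitude control lost [AND]: Reaction-wheel cluster down=not, Sensor suite 2 lost=occurs, Thruster branch 2 down=occurs, C magnetorquer 2 fails=occurs → not all inputs occur → does not occur.

No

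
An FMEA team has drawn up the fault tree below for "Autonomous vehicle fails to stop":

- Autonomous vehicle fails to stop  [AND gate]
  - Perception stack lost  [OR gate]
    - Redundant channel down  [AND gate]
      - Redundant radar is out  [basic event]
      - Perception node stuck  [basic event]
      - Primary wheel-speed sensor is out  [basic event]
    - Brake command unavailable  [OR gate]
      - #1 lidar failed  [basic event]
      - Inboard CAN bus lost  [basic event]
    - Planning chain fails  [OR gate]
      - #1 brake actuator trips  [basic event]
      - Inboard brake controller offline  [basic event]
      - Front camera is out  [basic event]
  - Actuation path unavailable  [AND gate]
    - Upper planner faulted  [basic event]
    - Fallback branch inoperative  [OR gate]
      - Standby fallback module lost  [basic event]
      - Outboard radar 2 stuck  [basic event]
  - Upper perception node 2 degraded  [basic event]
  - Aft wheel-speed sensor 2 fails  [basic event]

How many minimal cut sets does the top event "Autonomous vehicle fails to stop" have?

12

Redundant channel down [AND]: one cut set from each child combined → 1 × 1 × 1 = 1 cut set(s).
Brake command unavailable [OR]: union of children's cut sets → 2 cut set(s).
Planning chain fails [OR]: union of children's cut sets → 3 cut set(s).
Perception stack lost [OR]: union of children's cut sets → 6 cut set(s).
Fallback branch inoperative [OR]: union of children's cut sets → 2 cut set(s).
Actuation path unavailable [AND]: one cut set from each child combined → 1 × 2 = 2 cut set(s).
Autonomous vehicle fails to stop [AND]: one cut set from each child combined → 6 × 2 × 1 × 1 = 12 cut set(s).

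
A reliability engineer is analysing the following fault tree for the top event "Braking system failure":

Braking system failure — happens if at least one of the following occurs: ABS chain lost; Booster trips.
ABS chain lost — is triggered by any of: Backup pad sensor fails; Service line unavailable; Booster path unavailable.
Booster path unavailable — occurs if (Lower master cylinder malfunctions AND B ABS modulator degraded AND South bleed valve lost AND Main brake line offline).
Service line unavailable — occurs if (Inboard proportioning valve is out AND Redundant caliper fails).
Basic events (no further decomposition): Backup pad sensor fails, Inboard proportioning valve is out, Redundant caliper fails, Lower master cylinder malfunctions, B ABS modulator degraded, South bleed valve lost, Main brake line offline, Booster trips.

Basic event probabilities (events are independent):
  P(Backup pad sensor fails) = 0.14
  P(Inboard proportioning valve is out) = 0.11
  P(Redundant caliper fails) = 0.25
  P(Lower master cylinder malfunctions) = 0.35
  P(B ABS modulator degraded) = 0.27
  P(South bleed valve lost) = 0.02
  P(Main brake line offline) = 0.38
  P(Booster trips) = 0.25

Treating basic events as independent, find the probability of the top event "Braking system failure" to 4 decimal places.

P(Service line unavailable) [AND] = 0.11 × 0.25 = 0.027500
P(Booster path unavailable) [AND] = 0.35 × 0.27 × 0.02 × 0.38 = 0.000718
P(ABS chain lost) [OR] = 1 − (1−0.14) × (1−0.027500) × (1−0.000718) = 0.164250
P(Braking system failure) [OR] = 1 − (1−0.164250) × (1−0.25) = 0.373188
Rounded to 4 decimal places: P(Braking system failure) ≈ 0.3732.

0.3732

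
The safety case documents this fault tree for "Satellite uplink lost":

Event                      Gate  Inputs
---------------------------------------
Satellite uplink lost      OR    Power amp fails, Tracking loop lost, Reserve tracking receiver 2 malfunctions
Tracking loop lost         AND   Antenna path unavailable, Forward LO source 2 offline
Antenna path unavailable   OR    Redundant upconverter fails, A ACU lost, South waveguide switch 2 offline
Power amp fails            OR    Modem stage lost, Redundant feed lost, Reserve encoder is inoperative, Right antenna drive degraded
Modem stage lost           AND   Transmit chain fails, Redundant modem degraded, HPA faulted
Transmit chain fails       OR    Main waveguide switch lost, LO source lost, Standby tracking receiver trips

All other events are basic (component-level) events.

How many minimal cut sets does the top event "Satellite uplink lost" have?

10

Transmit chain fails [OR]: union of children's cut sets → 3 cut set(s).
Modem stage lost [AND]: one cut set from each child combined → 3 × 1 × 1 = 3 cut set(s).
Power amp fails [OR]: union of children's cut sets → 6 cut set(s).
Antenna path unavailable [OR]: union of children's cut sets → 3 cut set(s).
Tracking loop lost [AND]: one cut set from each child combined → 3 × 1 = 3 cut set(s).
Satellite uplink lost [OR]: union of children's cut sets → 10 cut set(s).
Minimal cut sets: {HPA faulted, Main waveguide switch lost, Redundant modem degraded}; {HPA faulted, LO source lost, Redundant modem degraded}; {HPA faulted, Redundant modem degraded, Standby tracking receiver trips}; {Redundant feed lost}; {Reserve encoder is inoperative}; {Right antenna drive degraded}; {Forward LO source 2 offline, Redundant upconverter fails}; {A ACU lost, Forward LO source 2 offline}; {Forward LO source 2 offline, South waveguide switch 2 offline}; {Reserve tracking receiver 2 malfunctions}.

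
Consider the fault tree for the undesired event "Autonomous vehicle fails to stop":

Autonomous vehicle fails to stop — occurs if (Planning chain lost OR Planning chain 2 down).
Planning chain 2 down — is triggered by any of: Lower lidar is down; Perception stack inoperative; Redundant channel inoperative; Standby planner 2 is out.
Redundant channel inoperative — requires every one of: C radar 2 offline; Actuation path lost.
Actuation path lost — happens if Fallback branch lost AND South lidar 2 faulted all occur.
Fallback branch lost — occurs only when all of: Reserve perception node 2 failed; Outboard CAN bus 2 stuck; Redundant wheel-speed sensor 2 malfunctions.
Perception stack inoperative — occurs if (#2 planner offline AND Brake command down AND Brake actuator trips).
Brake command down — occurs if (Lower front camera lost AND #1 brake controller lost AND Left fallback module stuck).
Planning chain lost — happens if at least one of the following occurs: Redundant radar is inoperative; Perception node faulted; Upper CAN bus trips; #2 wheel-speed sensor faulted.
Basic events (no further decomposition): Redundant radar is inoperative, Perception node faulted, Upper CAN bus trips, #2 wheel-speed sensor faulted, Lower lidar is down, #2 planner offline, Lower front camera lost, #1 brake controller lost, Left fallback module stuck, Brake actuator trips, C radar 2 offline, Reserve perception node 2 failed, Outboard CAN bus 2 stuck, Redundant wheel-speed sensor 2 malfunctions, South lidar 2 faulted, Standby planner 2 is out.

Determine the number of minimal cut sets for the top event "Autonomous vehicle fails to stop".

8

Planning chain lost [OR]: union of children's cut sets → 4 cut set(s).
Brake command down [AND]: one cut set from each child combined → 1 × 1 × 1 = 1 cut set(s).
Perception stack inoperative [AND]: one cut set from each child combined → 1 × 1 × 1 = 1 cut set(s).
Fallback branch lost [AND]: one cut set from each child combined → 1 × 1 × 1 = 1 cut set(s).
Actuation path lost [AND]: one cut set from each child combined → 1 × 1 = 1 cut set(s).
Redundant channel inoperative [AND]: one cut set from each child combined → 1 × 1 = 1 cut set(s).
Planning chain 2 down [OR]: union of children's cut sets → 4 cut set(s).
Autonomous vehicle fails to stop [OR]: union of children's cut sets → 8 cut set(s).
Minimal cut sets: {Redundant radar is inoperative}; {Perception node faulted}; {Upper CAN bus trips}; {#2 wheel-speed sensor faulted}; {Lower lidar is down}; {#1 brake controller lost, #2 planner offline, Brake actuator trips, Left fallback module stuck, Lower front camera lost}; {C radar 2 offline, Outboard CAN bus 2 stuck, Redundant wheel-speed sensor 2 malfunctions, Reserve perception node 2 failed, South lidar 2 faulted}; {Standby planner 2 is out}.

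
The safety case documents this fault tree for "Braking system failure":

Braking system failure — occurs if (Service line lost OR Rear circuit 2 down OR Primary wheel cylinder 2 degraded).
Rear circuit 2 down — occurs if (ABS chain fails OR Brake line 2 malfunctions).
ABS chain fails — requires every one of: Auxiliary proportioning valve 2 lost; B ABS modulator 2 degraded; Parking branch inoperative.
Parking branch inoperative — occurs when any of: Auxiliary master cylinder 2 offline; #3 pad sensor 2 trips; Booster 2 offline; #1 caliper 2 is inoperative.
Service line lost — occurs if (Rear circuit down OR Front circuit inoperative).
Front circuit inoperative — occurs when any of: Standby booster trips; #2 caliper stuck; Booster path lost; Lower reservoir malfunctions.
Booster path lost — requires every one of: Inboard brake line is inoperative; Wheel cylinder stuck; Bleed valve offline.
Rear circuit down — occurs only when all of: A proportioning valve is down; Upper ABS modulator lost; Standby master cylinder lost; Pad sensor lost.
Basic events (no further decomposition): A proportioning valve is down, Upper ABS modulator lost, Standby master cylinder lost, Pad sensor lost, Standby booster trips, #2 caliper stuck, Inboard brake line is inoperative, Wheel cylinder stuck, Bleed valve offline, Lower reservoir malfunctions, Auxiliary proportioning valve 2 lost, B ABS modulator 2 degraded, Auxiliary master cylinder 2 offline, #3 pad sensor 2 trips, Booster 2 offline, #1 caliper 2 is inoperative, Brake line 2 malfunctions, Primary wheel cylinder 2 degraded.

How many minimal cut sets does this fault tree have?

Rear circuit down [AND]: one cut set from each child combined → 1 × 1 × 1 × 1 = 1 cut set(s).
Booster path lost [AND]: one cut set from each child combined → 1 × 1 × 1 = 1 cut set(s).
Front circuit inoperative [OR]: union of children's cut sets → 4 cut set(s).
Service line lost [OR]: union of children's cut sets → 5 cut set(s).
Parking branch inoperative [OR]: union of children's cut sets → 4 cut set(s).
ABS chain fails [AND]: one cut set from each child combined → 1 × 1 × 4 = 4 cut set(s).
Rear circuit 2 down [OR]: union of children's cut sets → 5 cut set(s).
Braking system failure [OR]: union of children's cut sets → 11 cut set(s).

11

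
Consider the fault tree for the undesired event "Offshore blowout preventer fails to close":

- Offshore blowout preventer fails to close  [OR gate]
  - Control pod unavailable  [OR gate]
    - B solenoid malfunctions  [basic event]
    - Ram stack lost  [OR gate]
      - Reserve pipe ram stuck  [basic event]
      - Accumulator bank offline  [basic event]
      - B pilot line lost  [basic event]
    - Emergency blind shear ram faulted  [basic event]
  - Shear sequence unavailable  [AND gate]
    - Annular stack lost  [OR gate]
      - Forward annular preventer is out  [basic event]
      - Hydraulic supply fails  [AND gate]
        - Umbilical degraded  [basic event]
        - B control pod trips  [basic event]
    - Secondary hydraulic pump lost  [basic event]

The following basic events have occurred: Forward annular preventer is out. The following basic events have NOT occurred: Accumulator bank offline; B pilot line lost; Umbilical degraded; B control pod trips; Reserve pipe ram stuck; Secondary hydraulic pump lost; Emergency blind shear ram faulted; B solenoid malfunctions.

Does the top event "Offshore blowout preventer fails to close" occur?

No

Ram stack lost [OR]: Reserve pipe ram stuck=not, Accumulator bank offline=not, B pilot line lost=not → no input occurs → does not occur.
Control pod unavailable [OR]: B solenoid malfunctions=not, Ram stack lost=not, Emergency blind shear ram faulted=not → no input occurs → does not occur.
Hydraulic supply fails [AND]: Umbilical degraded=not, B control pod trips=not → not all inputs occur → does not occur.
Annular stack lost [OR]: Forward annular preventer is out=occurs, Hydraulic supply fails=not → at least one input occurs → occurs.
Shear sequence unavailable [AND]: Annular stack lost=occurs, Secondary hydraulic pump lost=not → not all inputs occur → does not occur.
Offshore blowout preventer fails to close [OR]: Control pod unavailable=not, Shear sequence unavailable=not → no input occurs → does not occur.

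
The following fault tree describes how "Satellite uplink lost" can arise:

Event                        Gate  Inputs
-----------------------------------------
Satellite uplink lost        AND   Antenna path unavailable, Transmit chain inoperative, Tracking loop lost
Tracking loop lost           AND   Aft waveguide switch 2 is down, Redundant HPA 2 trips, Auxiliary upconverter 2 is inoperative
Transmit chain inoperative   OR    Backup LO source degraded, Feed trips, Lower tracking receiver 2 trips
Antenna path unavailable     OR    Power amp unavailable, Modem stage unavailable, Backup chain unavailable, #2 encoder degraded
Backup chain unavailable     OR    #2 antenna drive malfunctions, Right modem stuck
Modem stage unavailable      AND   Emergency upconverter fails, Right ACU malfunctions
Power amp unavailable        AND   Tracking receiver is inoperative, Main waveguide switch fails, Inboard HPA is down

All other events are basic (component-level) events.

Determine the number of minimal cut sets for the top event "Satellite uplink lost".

Power amp unavailable [AND]: one cut set from each child combined → 1 × 1 × 1 = 1 cut set(s).
Modem stage unavailable [AND]: one cut set from each child combined → 1 × 1 = 1 cut set(s).
Backup chain unavailable [OR]: union of children's cut sets → 2 cut set(s).
Antenna path unavailable [OR]: union of children's cut sets → 5 cut set(s).
Transmit chain inoperative [OR]: union of children's cut sets → 3 cut set(s).
Tracking loop lost [AND]: one cut set from each child combined → 1 × 1 × 1 = 1 cut set(s).
Satellite uplink lost [AND]: one cut set from each child combined → 5 × 3 × 1 = 15 cut set(s).

15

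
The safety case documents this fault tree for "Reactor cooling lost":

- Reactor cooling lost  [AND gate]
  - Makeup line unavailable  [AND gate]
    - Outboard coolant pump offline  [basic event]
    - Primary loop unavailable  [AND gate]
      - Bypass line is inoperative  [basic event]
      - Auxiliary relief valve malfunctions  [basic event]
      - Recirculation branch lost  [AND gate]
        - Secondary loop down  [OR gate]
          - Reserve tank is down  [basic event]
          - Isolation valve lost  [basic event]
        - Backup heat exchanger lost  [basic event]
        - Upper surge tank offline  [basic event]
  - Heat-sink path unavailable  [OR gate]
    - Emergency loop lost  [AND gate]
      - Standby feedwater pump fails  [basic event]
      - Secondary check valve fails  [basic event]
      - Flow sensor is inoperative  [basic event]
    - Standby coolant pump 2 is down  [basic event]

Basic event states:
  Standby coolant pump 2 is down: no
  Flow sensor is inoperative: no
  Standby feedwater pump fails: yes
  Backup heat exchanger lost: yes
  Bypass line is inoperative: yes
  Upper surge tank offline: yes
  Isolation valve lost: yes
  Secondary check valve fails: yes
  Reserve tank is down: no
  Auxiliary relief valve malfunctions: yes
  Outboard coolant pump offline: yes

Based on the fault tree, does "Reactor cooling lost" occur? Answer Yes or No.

No

Secondary loop down [OR]: Reserve tank is down=not, Isolation valve lost=occurs → at least one input occurs → occurs.
Recirculation branch lost [AND]: Secondary loop down=occurs, Backup heat exchanger lost=occurs, Upper surge tank offline=occurs → all inputs occur → occurs.
Primary loop unavailable [AND]: Bypass line is inoperative=occurs, Auxiliary relief valve malfunctions=occurs, Recirculation branch lost=occurs → all inputs occur → occurs.
Makeup line unavailable [AND]: Outboard coolant pump offline=occurs, Primary loop unavailable=occurs → all inputs occur → occurs.
Emergency loop lost [AND]: Standby feedwater pump fails=occurs, Secondary check valve fails=occurs, Flow sensor is inoperative=not → not all inputs occur → does not occur.
Heat-sink path unavailable [OR]: Emergency loop lost=not, Standby coolant pump 2 is down=not → no input occurs → does not occur.
Reactor cooling lost [AND]: Makeup line unavailable=occurs, Heat-sink path unavailable=not → not all inputs occur → does not occur.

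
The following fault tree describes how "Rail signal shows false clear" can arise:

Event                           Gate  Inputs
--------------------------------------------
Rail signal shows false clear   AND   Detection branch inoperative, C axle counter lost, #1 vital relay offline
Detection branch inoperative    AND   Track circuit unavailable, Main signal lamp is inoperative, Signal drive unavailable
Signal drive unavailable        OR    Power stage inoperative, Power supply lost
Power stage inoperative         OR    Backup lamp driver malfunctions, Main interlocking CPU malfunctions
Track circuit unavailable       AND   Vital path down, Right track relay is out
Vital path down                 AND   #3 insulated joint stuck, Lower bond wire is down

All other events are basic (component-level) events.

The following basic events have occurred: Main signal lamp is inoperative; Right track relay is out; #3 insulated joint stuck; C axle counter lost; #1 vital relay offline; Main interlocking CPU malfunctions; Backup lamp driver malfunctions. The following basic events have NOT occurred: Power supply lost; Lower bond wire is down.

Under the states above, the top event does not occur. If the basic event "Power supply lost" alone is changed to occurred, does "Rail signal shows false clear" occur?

Counterfactual: set "Power supply lost" to occurred.
Vital path down [AND]: #3 insulated joint stuck=occurs, Lower bond wire is down=not → not all inputs occur → does not occur.
Track circuit unavailable [AND]: Vital path down=not, Right track relay is out=occurs → not all inputs occur → does not occur.
Power stage inoperative [OR]: Backup lamp driver malfunctions=occurs, Main interlocking CPU malfunctions=occurs → at least one input occurs → occurs.
Signal drive unavailable [OR]: Power stage inoperative=occurs, Power supply lost=occurs → at least one input occurs → occurs.
Detection branch inoperative [AND]: Track circuit unavailable=not, Main signal lamp is inoperative=occurs, Signal drive unavailable=occurs → not all inputs occur → does not occur.
Rail signal shows false clear [AND]: Detection branch inoperative=not, C axle counter lost=occurs, #1 vital relay offline=occurs → not all inputs occur → does not occur.

No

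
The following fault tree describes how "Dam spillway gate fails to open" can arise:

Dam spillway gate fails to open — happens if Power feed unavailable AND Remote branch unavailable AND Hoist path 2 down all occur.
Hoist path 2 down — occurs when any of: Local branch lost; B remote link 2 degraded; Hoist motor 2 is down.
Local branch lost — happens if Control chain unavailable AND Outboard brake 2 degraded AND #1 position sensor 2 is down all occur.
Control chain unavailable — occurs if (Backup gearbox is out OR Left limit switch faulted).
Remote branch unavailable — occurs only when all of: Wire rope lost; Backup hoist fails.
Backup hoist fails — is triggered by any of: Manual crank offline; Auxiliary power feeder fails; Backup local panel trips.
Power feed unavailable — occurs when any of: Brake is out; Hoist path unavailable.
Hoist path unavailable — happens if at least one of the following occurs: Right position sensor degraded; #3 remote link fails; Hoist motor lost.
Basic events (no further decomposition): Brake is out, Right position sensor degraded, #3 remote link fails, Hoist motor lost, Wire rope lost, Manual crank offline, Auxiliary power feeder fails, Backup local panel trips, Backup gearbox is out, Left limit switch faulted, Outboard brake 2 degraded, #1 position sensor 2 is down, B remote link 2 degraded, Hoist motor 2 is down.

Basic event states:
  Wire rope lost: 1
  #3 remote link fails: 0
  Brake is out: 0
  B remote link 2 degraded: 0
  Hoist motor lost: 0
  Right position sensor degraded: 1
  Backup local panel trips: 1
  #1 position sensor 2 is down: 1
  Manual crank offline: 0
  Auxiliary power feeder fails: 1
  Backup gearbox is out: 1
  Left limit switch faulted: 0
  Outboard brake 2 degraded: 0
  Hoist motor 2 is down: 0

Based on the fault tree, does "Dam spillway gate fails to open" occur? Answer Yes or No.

Hoist path unavailable [OR]: Right position sensor degraded=occurs, #3 remote link fails=not, Hoist motor lost=not → at least one input occurs → occurs.
Power feed unavailable [OR]: Brake is out=not, Hoist path unavailable=occurs → at least one input occurs → occurs.
Backup hoist fails [OR]: Manual crank offline=not, Auxiliary power feeder fails=occurs, Backup local panel trips=occurs → at least one input occurs → occurs.
Remote branch unavailable [AND]: Wire rope lost=occurs, Backup hoist fails=occurs → all inputs occur → occurs.
Control chain unavailable [OR]: Backup gearbox is out=occurs, Left limit switch faulted=not → at least one input occurs → occurs.
Local branch lost [AND]: Control chain unavailable=occurs, Outboard brake 2 degraded=not, #1 position sensor 2 is down=occurs → not all inputs occur → does not occur.
Hoist path 2 down [OR]: Local branch lost=not, B remote link 2 degraded=not, Hoist motor 2 is down=not → no input occurs → does not occur.
Dam spillway gate fails to open [AND]: Power feed unavailable=occurs, Remote branch unavailable=occurs, Hoist path 2 down=not → not all inputs occur → does not occur.

No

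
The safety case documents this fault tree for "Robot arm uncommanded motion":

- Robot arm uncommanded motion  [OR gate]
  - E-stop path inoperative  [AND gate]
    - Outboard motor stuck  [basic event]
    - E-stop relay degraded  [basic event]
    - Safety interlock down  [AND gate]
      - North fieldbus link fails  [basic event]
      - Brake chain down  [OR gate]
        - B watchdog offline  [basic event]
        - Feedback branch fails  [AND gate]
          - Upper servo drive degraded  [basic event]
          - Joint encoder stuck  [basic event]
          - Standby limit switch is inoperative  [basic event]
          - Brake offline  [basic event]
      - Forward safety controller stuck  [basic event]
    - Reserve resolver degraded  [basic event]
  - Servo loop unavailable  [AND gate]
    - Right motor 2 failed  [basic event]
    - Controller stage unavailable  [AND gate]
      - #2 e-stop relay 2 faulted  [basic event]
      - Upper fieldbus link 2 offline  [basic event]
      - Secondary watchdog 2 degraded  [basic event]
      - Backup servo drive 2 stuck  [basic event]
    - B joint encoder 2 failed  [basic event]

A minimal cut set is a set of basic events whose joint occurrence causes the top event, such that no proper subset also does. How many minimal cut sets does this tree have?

3

Feedback branch fails [AND]: one cut set from each child combined → 1 × 1 × 1 × 1 = 1 cut set(s).
Brake chain down [OR]: union of children's cut sets → 2 cut set(s).
Safety interlock down [AND]: one cut set from each child combined → 1 × 2 × 1 = 2 cut set(s).
E-stop path inoperative [AND]: one cut set from each child combined → 1 × 1 × 2 × 1 = 2 cut set(s).
Controller stage unavailable [AND]: one cut set from each child combined → 1 × 1 × 1 × 1 = 1 cut set(s).
Servo loop unavailable [AND]: one cut set from each child combined → 1 × 1 × 1 = 1 cut set(s).
Robot arm uncommanded motion [OR]: union of children's cut sets → 3 cut set(s).
Minimal cut sets: {B watchdog offline, E-stop relay degraded, Forward safety controller stuck, North fieldbus link fails, Outboard motor stuck, Reserve resolver degraded}; {Brake offline, E-stop relay degraded, Forward safety controller stuck, Joint encoder stuck, North fieldbus link fails, Outboard motor stuck, Reserve resolver degraded, Standby limit switch is inoperative, Upper servo drive degraded}; {#2 e-stop relay 2 faulted, B joint encoder 2 failed, Backup servo drive 2 stuck, Right motor 2 failed, Secondary watchdog 2 degraded, Upper fieldbus link 2 offline}.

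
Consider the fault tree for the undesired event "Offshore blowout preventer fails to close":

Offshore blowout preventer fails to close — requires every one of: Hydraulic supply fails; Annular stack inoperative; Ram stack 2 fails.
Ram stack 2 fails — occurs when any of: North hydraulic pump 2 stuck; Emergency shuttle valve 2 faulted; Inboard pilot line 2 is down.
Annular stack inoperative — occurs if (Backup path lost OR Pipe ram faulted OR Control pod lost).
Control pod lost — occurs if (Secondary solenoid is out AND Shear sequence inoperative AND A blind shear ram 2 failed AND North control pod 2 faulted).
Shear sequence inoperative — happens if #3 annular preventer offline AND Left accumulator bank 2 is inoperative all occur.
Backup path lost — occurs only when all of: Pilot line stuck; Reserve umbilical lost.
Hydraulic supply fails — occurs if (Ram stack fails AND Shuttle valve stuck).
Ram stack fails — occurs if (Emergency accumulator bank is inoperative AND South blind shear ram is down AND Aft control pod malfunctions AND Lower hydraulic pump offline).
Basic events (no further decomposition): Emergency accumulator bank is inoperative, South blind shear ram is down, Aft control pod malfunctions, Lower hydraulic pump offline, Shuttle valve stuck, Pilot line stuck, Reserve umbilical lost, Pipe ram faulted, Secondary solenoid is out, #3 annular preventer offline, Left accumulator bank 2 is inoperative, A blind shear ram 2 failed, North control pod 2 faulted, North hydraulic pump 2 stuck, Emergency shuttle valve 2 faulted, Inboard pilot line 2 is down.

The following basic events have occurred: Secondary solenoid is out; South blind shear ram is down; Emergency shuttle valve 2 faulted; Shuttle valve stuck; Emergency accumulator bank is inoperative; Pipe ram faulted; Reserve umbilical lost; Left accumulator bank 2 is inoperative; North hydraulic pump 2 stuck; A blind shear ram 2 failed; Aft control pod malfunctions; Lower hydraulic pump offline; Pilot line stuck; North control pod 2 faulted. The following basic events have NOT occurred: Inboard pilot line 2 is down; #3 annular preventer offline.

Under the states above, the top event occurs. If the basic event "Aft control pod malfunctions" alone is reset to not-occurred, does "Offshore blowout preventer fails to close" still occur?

No

Counterfactual: set "Aft control pod malfunctions" to not occurred.
Ram stack fails [AND]: Emergency accumulator bank is inoperative=occurs, South blind shear ram is down=occurs, Aft control pod malfunctions=not, Lower hydraulic pump offline=occurs → not all inputs occur → does not occur.
Hydraulic supply fails [AND]: Ram stack fails=not, Shuttle valve stuck=occurs → not all inputs occur → does not occur.
Backup path lost [AND]: Pilot line stuck=occurs, Reserve umbilical lost=occurs → all inputs occur → occurs.
Shear sequence inoperative [AND]: #3 annular preventer offline=not, Left accumulator bank 2 is inoperative=occurs → not all inputs occur → does not occur.
Control pod lost [AND]: Secondary solenoid is out=occurs, Shear sequence inoperative=not, A blind shear ram 2 failed=occurs, North control pod 2 faulted=occurs → not all inputs occur → does not occur.
Annular stack inoperative [OR]: Backup path lost=occurs, Pipe ram faulted=occurs, Control pod lost=not → at least one input occurs → occurs.
Ram stack 2 fails [OR]: North hydraulic pump 2 stuck=occurs, Emergency shuttle valve 2 faulted=occurs, Inboard pilot line 2 is down=not → at least one input occurs → occurs.
Offshore blowout preventer fails to close [AND]: Hydraulic supply fails=not, Annular stack inoperative=occurs, Ram stack 2 fails=occurs → not all inputs occur → does not occur.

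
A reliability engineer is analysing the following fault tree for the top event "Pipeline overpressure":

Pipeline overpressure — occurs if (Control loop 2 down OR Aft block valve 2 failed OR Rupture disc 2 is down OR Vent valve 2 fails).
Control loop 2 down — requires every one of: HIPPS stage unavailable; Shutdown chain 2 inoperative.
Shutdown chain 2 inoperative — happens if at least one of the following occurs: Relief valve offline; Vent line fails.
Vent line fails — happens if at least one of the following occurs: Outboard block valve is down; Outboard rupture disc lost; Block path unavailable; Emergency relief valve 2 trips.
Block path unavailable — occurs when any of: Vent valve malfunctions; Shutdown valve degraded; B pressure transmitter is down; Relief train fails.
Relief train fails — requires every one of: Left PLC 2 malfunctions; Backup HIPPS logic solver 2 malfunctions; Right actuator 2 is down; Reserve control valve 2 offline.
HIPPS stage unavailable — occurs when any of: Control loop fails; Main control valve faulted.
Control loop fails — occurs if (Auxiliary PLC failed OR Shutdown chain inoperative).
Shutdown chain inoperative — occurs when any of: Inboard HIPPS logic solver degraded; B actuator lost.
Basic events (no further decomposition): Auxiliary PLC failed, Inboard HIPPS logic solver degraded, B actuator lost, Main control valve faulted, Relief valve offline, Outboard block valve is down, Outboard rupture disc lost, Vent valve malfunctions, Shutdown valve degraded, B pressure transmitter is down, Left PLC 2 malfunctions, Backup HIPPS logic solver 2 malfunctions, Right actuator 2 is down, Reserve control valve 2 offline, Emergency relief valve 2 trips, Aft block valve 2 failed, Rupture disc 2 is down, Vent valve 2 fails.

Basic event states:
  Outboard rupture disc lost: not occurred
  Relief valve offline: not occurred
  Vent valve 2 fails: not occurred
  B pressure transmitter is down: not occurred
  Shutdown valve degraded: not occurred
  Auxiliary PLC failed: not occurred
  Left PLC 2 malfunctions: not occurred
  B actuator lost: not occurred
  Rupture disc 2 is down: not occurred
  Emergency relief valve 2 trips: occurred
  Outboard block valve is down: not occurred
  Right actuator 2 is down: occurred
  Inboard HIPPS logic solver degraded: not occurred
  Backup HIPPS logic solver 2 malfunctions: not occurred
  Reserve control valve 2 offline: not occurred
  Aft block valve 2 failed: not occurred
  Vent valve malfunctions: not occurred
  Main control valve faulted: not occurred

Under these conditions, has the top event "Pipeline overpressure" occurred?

Shutdown chain inoperative [OR]: Inboard HIPPS logic solver degraded=not, B actuator lost=not → no input occurs → does not occur.
Control loop fails [OR]: Auxiliary PLC failed=not, Shutdown chain inoperative=not → no input occurs → does not occur.
HIPPS stage unavailable [OR]: Control loop fails=not, Main control valve faulted=not → no input occurs → does not occur.
Relief train fails [AND]: Left PLC 2 malfunctions=not, Backup HIPPS logic solver 2 malfunctions=not, Right actuator 2 is down=occurs, Reserve control valve 2 offline=not → not all inputs occur → does not occur.
Block path unavailable [OR]: Vent valve malfunctions=not, Shutdown valve degraded=not, B pressure transmitter is down=not, Relief train fails=not → no input occurs → does not occur.
Vent line fails [OR]: Outboard block valve is down=not, Outboard rupture disc lost=not, Block path unavailable=not, Emergency relief valve 2 trips=occurs → at least one input occurs → occurs.
Shutdown chain 2 inoperative [OR]: Relief valve offline=not, Vent line fails=occurs → at least one input occurs → occurs.
Control loop 2 down [AND]: HIPPS stage unavailable=not, Shutdown chain 2 inoperative=occurs → not all inputs occur → does not occur.
Pipeline overpressure [OR]: Control loop 2 down=not, Aft block valve 2 failed=not, Rupture disc 2 is down=not, Vent valve 2 fails=not → no input occurs → does not occur.

No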